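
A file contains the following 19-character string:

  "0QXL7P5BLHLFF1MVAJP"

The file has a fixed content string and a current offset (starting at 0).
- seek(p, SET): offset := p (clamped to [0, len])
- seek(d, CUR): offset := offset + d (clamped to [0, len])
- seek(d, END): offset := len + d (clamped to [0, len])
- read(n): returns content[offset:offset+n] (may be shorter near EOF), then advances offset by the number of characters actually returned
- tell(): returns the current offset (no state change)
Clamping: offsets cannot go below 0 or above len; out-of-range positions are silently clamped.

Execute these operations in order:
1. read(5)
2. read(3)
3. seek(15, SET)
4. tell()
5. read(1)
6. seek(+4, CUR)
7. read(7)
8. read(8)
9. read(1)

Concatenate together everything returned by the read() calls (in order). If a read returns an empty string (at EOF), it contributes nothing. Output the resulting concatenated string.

After 1 (read(5)): returned '0QXL7', offset=5
After 2 (read(3)): returned 'P5B', offset=8
After 3 (seek(15, SET)): offset=15
After 4 (tell()): offset=15
After 5 (read(1)): returned 'V', offset=16
After 6 (seek(+4, CUR)): offset=19
After 7 (read(7)): returned '', offset=19
After 8 (read(8)): returned '', offset=19
After 9 (read(1)): returned '', offset=19

Answer: 0QXL7P5BV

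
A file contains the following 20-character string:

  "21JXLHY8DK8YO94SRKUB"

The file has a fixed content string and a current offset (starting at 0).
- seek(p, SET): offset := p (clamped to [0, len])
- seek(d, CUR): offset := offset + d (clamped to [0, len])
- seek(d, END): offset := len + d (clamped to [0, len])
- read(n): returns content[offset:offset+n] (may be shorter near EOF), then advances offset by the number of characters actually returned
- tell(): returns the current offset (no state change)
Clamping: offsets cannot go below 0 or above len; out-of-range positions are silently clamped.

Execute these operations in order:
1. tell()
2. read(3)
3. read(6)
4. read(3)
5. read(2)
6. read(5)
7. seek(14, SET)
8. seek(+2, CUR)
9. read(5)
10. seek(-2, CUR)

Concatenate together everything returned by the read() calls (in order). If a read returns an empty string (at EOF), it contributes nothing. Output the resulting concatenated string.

Answer: 21JXLHY8DK8YO94SRKURKUB

Derivation:
After 1 (tell()): offset=0
After 2 (read(3)): returned '21J', offset=3
After 3 (read(6)): returned 'XLHY8D', offset=9
After 4 (read(3)): returned 'K8Y', offset=12
After 5 (read(2)): returned 'O9', offset=14
After 6 (read(5)): returned '4SRKU', offset=19
After 7 (seek(14, SET)): offset=14
After 8 (seek(+2, CUR)): offset=16
After 9 (read(5)): returned 'RKUB', offset=20
After 10 (seek(-2, CUR)): offset=18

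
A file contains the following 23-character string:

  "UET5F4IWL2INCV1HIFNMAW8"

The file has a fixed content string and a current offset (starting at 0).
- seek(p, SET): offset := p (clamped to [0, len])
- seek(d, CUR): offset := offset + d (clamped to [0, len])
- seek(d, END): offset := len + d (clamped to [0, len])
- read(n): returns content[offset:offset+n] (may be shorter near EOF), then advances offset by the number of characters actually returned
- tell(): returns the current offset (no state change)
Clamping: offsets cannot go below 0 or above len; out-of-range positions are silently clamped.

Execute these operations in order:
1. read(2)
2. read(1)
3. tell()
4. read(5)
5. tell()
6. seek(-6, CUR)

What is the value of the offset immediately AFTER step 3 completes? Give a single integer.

Answer: 3

Derivation:
After 1 (read(2)): returned 'UE', offset=2
After 2 (read(1)): returned 'T', offset=3
After 3 (tell()): offset=3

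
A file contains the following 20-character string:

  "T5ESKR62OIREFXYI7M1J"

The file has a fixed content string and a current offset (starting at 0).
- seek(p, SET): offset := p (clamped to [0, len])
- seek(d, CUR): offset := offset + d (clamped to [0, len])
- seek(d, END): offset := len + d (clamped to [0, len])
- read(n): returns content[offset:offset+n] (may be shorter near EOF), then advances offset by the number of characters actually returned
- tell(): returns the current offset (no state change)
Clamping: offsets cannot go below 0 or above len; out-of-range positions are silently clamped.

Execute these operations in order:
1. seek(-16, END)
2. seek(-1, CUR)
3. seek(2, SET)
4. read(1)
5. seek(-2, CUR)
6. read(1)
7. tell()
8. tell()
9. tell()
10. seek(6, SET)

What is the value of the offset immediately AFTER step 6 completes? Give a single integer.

Answer: 2

Derivation:
After 1 (seek(-16, END)): offset=4
After 2 (seek(-1, CUR)): offset=3
After 3 (seek(2, SET)): offset=2
After 4 (read(1)): returned 'E', offset=3
After 5 (seek(-2, CUR)): offset=1
After 6 (read(1)): returned '5', offset=2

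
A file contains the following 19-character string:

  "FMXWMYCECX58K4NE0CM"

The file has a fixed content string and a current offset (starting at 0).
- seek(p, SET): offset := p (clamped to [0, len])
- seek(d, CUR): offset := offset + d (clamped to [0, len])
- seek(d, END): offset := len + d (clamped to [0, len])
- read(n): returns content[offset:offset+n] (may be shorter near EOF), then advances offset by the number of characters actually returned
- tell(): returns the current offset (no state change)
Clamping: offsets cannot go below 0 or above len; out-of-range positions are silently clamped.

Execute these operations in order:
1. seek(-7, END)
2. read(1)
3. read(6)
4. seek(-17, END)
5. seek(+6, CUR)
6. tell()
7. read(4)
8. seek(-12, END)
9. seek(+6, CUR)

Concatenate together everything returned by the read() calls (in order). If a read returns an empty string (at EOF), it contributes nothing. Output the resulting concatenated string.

After 1 (seek(-7, END)): offset=12
After 2 (read(1)): returned 'K', offset=13
After 3 (read(6)): returned '4NE0CM', offset=19
After 4 (seek(-17, END)): offset=2
After 5 (seek(+6, CUR)): offset=8
After 6 (tell()): offset=8
After 7 (read(4)): returned 'CX58', offset=12
After 8 (seek(-12, END)): offset=7
After 9 (seek(+6, CUR)): offset=13

Answer: K4NE0CMCX58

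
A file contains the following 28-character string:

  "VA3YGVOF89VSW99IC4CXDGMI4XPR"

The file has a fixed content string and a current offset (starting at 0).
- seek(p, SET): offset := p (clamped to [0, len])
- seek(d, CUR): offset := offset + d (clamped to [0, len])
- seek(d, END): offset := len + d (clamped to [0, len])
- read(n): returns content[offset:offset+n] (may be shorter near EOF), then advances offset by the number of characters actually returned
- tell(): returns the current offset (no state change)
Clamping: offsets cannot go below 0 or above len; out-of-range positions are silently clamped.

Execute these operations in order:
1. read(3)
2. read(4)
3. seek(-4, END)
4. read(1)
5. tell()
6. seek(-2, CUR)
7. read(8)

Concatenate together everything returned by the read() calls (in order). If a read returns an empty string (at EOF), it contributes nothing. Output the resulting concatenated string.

Answer: VA3YGVO4I4XPR

Derivation:
After 1 (read(3)): returned 'VA3', offset=3
After 2 (read(4)): returned 'YGVO', offset=7
After 3 (seek(-4, END)): offset=24
After 4 (read(1)): returned '4', offset=25
After 5 (tell()): offset=25
After 6 (seek(-2, CUR)): offset=23
After 7 (read(8)): returned 'I4XPR', offset=28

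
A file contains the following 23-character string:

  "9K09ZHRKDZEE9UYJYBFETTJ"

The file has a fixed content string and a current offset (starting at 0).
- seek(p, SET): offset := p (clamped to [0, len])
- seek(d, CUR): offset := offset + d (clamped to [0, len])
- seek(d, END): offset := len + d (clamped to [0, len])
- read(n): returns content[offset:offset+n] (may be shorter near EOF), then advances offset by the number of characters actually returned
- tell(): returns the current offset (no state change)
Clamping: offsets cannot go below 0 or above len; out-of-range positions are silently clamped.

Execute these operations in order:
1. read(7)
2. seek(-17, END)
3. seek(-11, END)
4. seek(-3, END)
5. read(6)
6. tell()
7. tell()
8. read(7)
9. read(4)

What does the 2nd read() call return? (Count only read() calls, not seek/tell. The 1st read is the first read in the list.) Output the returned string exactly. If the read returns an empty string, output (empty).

After 1 (read(7)): returned '9K09ZHR', offset=7
After 2 (seek(-17, END)): offset=6
After 3 (seek(-11, END)): offset=12
After 4 (seek(-3, END)): offset=20
After 5 (read(6)): returned 'TTJ', offset=23
After 6 (tell()): offset=23
After 7 (tell()): offset=23
After 8 (read(7)): returned '', offset=23
After 9 (read(4)): returned '', offset=23

Answer: TTJ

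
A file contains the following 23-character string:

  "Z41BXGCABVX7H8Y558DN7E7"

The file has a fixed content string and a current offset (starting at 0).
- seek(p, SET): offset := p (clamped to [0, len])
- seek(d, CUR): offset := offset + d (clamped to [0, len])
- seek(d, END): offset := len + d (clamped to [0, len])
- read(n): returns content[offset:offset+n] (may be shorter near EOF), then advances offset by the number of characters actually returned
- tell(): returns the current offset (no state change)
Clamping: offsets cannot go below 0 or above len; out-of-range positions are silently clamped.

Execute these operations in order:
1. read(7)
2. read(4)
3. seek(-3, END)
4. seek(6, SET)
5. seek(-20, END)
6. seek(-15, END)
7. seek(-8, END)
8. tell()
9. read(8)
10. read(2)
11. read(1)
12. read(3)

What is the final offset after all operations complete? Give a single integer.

After 1 (read(7)): returned 'Z41BXGC', offset=7
After 2 (read(4)): returned 'ABVX', offset=11
After 3 (seek(-3, END)): offset=20
After 4 (seek(6, SET)): offset=6
After 5 (seek(-20, END)): offset=3
After 6 (seek(-15, END)): offset=8
After 7 (seek(-8, END)): offset=15
After 8 (tell()): offset=15
After 9 (read(8)): returned '558DN7E7', offset=23
After 10 (read(2)): returned '', offset=23
After 11 (read(1)): returned '', offset=23
After 12 (read(3)): returned '', offset=23

Answer: 23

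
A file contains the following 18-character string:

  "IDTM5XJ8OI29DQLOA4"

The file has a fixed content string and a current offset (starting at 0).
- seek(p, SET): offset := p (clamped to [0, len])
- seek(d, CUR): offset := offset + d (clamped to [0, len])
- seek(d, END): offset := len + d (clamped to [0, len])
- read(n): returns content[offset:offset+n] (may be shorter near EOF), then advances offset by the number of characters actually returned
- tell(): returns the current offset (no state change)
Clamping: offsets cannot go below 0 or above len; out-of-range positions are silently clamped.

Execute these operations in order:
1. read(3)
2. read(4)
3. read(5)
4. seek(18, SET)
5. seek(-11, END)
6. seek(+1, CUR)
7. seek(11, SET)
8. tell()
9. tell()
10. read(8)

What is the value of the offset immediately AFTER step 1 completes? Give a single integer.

After 1 (read(3)): returned 'IDT', offset=3

Answer: 3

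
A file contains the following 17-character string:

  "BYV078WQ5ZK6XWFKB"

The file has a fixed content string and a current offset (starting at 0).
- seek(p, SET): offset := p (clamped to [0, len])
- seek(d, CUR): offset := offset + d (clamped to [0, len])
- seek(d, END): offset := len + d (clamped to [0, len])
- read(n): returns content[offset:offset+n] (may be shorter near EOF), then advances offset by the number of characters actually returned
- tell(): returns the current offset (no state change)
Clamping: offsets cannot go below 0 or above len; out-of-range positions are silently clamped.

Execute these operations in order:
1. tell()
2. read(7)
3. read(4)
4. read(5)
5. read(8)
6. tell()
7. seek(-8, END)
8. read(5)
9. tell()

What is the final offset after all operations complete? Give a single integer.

After 1 (tell()): offset=0
After 2 (read(7)): returned 'BYV078W', offset=7
After 3 (read(4)): returned 'Q5ZK', offset=11
After 4 (read(5)): returned '6XWFK', offset=16
After 5 (read(8)): returned 'B', offset=17
After 6 (tell()): offset=17
After 7 (seek(-8, END)): offset=9
After 8 (read(5)): returned 'ZK6XW', offset=14
After 9 (tell()): offset=14

Answer: 14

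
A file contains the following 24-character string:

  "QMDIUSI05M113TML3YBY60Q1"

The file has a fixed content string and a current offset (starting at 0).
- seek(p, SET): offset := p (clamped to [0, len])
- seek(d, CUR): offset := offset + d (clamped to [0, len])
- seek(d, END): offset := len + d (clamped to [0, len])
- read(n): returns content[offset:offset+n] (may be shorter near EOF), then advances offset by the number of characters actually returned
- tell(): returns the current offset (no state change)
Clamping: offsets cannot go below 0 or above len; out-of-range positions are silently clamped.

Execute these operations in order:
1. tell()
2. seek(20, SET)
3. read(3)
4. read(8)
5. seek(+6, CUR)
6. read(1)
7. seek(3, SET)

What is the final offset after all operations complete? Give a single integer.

After 1 (tell()): offset=0
After 2 (seek(20, SET)): offset=20
After 3 (read(3)): returned '60Q', offset=23
After 4 (read(8)): returned '1', offset=24
After 5 (seek(+6, CUR)): offset=24
After 6 (read(1)): returned '', offset=24
After 7 (seek(3, SET)): offset=3

Answer: 3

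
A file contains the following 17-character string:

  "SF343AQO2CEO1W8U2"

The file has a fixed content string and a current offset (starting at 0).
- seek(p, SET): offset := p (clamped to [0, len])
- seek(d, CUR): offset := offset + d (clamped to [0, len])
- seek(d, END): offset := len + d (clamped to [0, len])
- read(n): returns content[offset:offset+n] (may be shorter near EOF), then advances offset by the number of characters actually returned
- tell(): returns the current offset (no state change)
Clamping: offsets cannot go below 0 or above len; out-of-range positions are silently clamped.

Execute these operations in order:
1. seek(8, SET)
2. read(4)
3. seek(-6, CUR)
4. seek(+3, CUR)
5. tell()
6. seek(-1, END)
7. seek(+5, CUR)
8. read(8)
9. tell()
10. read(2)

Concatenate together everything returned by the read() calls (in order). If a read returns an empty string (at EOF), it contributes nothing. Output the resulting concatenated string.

After 1 (seek(8, SET)): offset=8
After 2 (read(4)): returned '2CEO', offset=12
After 3 (seek(-6, CUR)): offset=6
After 4 (seek(+3, CUR)): offset=9
After 5 (tell()): offset=9
After 6 (seek(-1, END)): offset=16
After 7 (seek(+5, CUR)): offset=17
After 8 (read(8)): returned '', offset=17
After 9 (tell()): offset=17
After 10 (read(2)): returned '', offset=17

Answer: 2CEO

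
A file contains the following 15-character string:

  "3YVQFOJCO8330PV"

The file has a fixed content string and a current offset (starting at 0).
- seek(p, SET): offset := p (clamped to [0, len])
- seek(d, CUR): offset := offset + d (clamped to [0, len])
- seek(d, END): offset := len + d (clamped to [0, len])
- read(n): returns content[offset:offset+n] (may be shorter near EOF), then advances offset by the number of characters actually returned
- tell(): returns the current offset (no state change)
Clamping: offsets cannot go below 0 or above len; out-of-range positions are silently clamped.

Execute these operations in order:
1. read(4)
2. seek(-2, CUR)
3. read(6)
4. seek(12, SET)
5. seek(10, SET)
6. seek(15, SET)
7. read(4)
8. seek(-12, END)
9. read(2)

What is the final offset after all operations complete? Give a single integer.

After 1 (read(4)): returned '3YVQ', offset=4
After 2 (seek(-2, CUR)): offset=2
After 3 (read(6)): returned 'VQFOJC', offset=8
After 4 (seek(12, SET)): offset=12
After 5 (seek(10, SET)): offset=10
After 6 (seek(15, SET)): offset=15
After 7 (read(4)): returned '', offset=15
After 8 (seek(-12, END)): offset=3
After 9 (read(2)): returned 'QF', offset=5

Answer: 5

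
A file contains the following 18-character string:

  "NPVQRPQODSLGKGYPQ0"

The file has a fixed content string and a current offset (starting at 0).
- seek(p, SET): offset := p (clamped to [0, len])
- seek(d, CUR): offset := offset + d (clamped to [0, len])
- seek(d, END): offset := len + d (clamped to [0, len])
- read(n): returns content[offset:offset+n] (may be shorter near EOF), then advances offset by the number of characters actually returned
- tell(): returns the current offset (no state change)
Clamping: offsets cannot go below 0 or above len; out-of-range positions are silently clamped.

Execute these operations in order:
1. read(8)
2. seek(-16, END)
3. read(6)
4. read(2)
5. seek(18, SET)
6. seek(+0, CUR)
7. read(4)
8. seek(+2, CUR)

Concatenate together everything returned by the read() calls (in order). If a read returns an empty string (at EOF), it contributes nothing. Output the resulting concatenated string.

After 1 (read(8)): returned 'NPVQRPQO', offset=8
After 2 (seek(-16, END)): offset=2
After 3 (read(6)): returned 'VQRPQO', offset=8
After 4 (read(2)): returned 'DS', offset=10
After 5 (seek(18, SET)): offset=18
After 6 (seek(+0, CUR)): offset=18
After 7 (read(4)): returned '', offset=18
After 8 (seek(+2, CUR)): offset=18

Answer: NPVQRPQOVQRPQODS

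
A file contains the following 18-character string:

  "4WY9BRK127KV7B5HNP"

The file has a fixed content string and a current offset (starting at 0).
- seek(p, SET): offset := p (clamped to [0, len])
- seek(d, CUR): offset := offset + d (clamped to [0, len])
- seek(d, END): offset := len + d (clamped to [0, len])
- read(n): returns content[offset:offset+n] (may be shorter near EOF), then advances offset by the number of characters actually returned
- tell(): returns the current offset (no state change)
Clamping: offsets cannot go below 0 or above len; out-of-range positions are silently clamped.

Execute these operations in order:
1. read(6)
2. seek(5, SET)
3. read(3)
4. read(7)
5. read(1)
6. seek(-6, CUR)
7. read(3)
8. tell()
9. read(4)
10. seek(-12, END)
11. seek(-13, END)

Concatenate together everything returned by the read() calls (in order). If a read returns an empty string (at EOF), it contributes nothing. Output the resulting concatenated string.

After 1 (read(6)): returned '4WY9BR', offset=6
After 2 (seek(5, SET)): offset=5
After 3 (read(3)): returned 'RK1', offset=8
After 4 (read(7)): returned '27KV7B5', offset=15
After 5 (read(1)): returned 'H', offset=16
After 6 (seek(-6, CUR)): offset=10
After 7 (read(3)): returned 'KV7', offset=13
After 8 (tell()): offset=13
After 9 (read(4)): returned 'B5HN', offset=17
After 10 (seek(-12, END)): offset=6
After 11 (seek(-13, END)): offset=5

Answer: 4WY9BRRK127KV7B5HKV7B5HN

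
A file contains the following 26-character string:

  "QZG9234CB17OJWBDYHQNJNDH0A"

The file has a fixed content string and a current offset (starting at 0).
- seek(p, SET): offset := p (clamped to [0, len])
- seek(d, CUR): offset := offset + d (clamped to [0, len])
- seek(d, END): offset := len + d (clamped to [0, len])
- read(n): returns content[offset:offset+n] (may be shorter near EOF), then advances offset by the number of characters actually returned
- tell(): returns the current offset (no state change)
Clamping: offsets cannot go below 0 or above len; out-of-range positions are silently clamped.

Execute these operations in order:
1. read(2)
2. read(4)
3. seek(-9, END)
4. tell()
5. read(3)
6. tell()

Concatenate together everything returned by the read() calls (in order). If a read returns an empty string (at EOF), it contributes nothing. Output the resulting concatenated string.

After 1 (read(2)): returned 'QZ', offset=2
After 2 (read(4)): returned 'G923', offset=6
After 3 (seek(-9, END)): offset=17
After 4 (tell()): offset=17
After 5 (read(3)): returned 'HQN', offset=20
After 6 (tell()): offset=20

Answer: QZG923HQN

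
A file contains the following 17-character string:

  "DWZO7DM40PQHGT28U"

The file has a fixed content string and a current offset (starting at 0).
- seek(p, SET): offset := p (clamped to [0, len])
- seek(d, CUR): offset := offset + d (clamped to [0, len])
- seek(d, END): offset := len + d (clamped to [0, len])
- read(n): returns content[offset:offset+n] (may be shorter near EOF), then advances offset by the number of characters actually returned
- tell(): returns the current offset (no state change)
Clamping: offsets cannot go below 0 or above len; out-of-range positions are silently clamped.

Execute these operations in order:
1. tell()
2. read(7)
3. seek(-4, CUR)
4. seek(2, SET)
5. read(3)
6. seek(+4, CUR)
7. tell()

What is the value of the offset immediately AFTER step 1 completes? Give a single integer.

After 1 (tell()): offset=0

Answer: 0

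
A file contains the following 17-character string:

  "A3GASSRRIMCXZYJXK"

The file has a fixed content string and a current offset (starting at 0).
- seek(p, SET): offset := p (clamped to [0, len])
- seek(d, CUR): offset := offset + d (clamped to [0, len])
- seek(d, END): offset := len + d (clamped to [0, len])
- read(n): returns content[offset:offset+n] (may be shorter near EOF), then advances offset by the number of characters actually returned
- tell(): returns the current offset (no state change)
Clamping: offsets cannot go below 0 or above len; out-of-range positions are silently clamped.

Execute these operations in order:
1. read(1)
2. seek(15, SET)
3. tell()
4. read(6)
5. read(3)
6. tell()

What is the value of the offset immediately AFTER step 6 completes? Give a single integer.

Answer: 17

Derivation:
After 1 (read(1)): returned 'A', offset=1
After 2 (seek(15, SET)): offset=15
After 3 (tell()): offset=15
After 4 (read(6)): returned 'XK', offset=17
After 5 (read(3)): returned '', offset=17
After 6 (tell()): offset=17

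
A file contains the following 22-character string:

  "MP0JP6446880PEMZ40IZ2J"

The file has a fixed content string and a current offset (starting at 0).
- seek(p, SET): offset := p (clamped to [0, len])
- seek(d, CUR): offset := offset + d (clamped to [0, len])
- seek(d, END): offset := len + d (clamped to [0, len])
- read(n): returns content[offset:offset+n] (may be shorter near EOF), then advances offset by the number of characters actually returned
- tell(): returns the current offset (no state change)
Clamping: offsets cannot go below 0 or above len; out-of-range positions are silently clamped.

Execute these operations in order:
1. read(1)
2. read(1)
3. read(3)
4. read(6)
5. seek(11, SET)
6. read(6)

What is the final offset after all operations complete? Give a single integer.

After 1 (read(1)): returned 'M', offset=1
After 2 (read(1)): returned 'P', offset=2
After 3 (read(3)): returned '0JP', offset=5
After 4 (read(6)): returned '644688', offset=11
After 5 (seek(11, SET)): offset=11
After 6 (read(6)): returned '0PEMZ4', offset=17

Answer: 17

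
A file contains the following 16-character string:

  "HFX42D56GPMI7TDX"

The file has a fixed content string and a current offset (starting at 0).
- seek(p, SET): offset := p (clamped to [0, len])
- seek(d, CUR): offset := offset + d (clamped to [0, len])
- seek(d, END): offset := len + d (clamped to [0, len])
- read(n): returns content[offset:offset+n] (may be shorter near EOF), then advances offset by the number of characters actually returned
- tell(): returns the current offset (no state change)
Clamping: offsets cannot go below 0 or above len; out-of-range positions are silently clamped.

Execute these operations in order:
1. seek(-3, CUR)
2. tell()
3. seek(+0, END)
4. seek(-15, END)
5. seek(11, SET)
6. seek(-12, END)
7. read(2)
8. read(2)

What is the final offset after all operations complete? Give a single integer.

Answer: 8

Derivation:
After 1 (seek(-3, CUR)): offset=0
After 2 (tell()): offset=0
After 3 (seek(+0, END)): offset=16
After 4 (seek(-15, END)): offset=1
After 5 (seek(11, SET)): offset=11
After 6 (seek(-12, END)): offset=4
After 7 (read(2)): returned '2D', offset=6
After 8 (read(2)): returned '56', offset=8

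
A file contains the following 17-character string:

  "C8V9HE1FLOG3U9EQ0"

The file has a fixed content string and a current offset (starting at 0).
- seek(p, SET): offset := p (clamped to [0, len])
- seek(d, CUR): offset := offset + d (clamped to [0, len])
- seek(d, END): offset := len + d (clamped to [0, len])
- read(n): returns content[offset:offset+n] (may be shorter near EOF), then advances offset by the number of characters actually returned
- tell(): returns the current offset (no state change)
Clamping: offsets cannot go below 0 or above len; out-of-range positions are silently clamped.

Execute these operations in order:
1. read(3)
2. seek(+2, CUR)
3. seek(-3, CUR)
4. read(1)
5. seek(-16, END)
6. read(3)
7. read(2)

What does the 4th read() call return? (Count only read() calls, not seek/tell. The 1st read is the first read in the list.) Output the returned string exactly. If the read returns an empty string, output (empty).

Answer: HE

Derivation:
After 1 (read(3)): returned 'C8V', offset=3
After 2 (seek(+2, CUR)): offset=5
After 3 (seek(-3, CUR)): offset=2
After 4 (read(1)): returned 'V', offset=3
After 5 (seek(-16, END)): offset=1
After 6 (read(3)): returned '8V9', offset=4
After 7 (read(2)): returned 'HE', offset=6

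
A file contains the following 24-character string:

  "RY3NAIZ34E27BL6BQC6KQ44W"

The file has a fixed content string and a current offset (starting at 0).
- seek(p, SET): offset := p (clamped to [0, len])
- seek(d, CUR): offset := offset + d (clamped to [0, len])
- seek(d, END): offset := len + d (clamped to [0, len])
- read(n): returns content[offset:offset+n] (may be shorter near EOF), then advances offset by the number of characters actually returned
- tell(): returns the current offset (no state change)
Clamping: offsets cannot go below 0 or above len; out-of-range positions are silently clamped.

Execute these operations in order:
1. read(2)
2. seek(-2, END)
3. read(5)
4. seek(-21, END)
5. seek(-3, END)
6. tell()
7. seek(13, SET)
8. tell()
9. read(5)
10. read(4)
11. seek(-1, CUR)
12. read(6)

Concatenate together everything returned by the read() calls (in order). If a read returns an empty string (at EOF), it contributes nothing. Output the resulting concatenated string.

Answer: RY4WL6BQC6KQ444W

Derivation:
After 1 (read(2)): returned 'RY', offset=2
After 2 (seek(-2, END)): offset=22
After 3 (read(5)): returned '4W', offset=24
After 4 (seek(-21, END)): offset=3
After 5 (seek(-3, END)): offset=21
After 6 (tell()): offset=21
After 7 (seek(13, SET)): offset=13
After 8 (tell()): offset=13
After 9 (read(5)): returned 'L6BQC', offset=18
After 10 (read(4)): returned '6KQ4', offset=22
After 11 (seek(-1, CUR)): offset=21
After 12 (read(6)): returned '44W', offset=24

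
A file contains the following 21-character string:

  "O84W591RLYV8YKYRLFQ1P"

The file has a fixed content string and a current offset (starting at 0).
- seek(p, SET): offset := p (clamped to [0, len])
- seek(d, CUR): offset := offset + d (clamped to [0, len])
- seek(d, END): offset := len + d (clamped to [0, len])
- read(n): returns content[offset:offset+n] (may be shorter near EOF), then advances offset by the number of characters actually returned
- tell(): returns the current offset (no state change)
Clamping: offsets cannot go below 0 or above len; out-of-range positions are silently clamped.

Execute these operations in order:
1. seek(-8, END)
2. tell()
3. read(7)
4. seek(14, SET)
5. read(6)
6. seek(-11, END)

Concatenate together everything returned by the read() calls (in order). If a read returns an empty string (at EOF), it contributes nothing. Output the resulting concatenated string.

Answer: KYRLFQ1YRLFQ1

Derivation:
After 1 (seek(-8, END)): offset=13
After 2 (tell()): offset=13
After 3 (read(7)): returned 'KYRLFQ1', offset=20
After 4 (seek(14, SET)): offset=14
After 5 (read(6)): returned 'YRLFQ1', offset=20
After 6 (seek(-11, END)): offset=10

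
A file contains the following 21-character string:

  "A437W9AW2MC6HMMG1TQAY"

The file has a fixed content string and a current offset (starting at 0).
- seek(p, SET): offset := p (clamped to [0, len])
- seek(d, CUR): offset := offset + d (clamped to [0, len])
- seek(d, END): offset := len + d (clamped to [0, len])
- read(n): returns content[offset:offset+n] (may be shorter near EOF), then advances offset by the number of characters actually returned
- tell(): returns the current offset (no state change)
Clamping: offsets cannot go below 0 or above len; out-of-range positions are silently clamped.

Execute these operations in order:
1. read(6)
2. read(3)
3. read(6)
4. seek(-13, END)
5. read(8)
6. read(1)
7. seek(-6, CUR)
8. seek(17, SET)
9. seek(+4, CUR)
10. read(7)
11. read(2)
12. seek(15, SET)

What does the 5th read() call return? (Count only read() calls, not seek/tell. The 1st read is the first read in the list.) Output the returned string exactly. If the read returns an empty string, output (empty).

Answer: 1

Derivation:
After 1 (read(6)): returned 'A437W9', offset=6
After 2 (read(3)): returned 'AW2', offset=9
After 3 (read(6)): returned 'MC6HMM', offset=15
After 4 (seek(-13, END)): offset=8
After 5 (read(8)): returned '2MC6HMMG', offset=16
After 6 (read(1)): returned '1', offset=17
After 7 (seek(-6, CUR)): offset=11
After 8 (seek(17, SET)): offset=17
After 9 (seek(+4, CUR)): offset=21
After 10 (read(7)): returned '', offset=21
After 11 (read(2)): returned '', offset=21
After 12 (seek(15, SET)): offset=15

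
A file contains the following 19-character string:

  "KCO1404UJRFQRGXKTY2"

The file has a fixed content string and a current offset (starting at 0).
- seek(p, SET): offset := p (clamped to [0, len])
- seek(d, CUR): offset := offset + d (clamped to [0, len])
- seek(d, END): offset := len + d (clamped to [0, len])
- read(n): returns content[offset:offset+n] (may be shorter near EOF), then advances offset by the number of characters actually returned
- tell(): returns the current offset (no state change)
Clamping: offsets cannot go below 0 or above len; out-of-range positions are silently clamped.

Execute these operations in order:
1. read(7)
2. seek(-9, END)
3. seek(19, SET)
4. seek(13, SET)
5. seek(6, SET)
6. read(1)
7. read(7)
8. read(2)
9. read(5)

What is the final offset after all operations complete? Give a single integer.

Answer: 19

Derivation:
After 1 (read(7)): returned 'KCO1404', offset=7
After 2 (seek(-9, END)): offset=10
After 3 (seek(19, SET)): offset=19
After 4 (seek(13, SET)): offset=13
After 5 (seek(6, SET)): offset=6
After 6 (read(1)): returned '4', offset=7
After 7 (read(7)): returned 'UJRFQRG', offset=14
After 8 (read(2)): returned 'XK', offset=16
After 9 (read(5)): returned 'TY2', offset=19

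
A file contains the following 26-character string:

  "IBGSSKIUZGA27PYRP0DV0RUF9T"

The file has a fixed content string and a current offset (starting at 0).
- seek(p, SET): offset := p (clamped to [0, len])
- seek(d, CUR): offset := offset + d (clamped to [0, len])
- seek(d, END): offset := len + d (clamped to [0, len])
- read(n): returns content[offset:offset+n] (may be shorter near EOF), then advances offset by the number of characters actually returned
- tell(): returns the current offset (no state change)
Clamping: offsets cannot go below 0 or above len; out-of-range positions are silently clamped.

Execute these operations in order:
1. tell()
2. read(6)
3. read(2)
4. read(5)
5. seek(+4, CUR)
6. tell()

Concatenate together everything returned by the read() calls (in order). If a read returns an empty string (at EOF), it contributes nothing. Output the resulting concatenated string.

After 1 (tell()): offset=0
After 2 (read(6)): returned 'IBGSSK', offset=6
After 3 (read(2)): returned 'IU', offset=8
After 4 (read(5)): returned 'ZGA27', offset=13
After 5 (seek(+4, CUR)): offset=17
After 6 (tell()): offset=17

Answer: IBGSSKIUZGA27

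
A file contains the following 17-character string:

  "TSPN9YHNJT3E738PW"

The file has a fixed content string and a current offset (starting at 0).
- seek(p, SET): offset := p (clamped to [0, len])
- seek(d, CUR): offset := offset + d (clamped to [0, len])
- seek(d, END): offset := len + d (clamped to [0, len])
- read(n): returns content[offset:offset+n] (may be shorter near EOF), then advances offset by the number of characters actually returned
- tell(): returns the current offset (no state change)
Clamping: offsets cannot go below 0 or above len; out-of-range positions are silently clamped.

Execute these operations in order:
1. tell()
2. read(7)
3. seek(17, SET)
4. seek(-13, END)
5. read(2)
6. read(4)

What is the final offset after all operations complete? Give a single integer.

Answer: 10

Derivation:
After 1 (tell()): offset=0
After 2 (read(7)): returned 'TSPN9YH', offset=7
After 3 (seek(17, SET)): offset=17
After 4 (seek(-13, END)): offset=4
After 5 (read(2)): returned '9Y', offset=6
After 6 (read(4)): returned 'HNJT', offset=10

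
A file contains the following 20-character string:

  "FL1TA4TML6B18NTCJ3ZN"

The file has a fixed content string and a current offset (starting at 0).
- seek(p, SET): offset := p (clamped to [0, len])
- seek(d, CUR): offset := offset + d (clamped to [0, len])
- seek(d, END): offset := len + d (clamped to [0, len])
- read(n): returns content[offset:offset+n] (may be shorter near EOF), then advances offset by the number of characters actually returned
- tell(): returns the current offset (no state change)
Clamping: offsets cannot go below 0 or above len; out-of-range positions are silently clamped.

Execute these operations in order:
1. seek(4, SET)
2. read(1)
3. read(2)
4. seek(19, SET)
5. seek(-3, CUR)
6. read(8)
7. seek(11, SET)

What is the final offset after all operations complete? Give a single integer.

After 1 (seek(4, SET)): offset=4
After 2 (read(1)): returned 'A', offset=5
After 3 (read(2)): returned '4T', offset=7
After 4 (seek(19, SET)): offset=19
After 5 (seek(-3, CUR)): offset=16
After 6 (read(8)): returned 'J3ZN', offset=20
After 7 (seek(11, SET)): offset=11

Answer: 11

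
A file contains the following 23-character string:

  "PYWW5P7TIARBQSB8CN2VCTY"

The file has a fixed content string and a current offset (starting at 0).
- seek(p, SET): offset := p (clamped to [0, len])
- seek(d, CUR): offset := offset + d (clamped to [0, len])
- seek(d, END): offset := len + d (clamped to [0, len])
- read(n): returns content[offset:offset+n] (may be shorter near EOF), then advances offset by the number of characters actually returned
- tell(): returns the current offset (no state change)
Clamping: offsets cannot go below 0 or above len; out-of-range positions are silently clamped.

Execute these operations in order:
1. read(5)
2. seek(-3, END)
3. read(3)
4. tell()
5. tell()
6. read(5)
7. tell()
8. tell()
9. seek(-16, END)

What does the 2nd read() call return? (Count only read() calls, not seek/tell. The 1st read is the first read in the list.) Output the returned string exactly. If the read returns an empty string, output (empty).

After 1 (read(5)): returned 'PYWW5', offset=5
After 2 (seek(-3, END)): offset=20
After 3 (read(3)): returned 'CTY', offset=23
After 4 (tell()): offset=23
After 5 (tell()): offset=23
After 6 (read(5)): returned '', offset=23
After 7 (tell()): offset=23
After 8 (tell()): offset=23
After 9 (seek(-16, END)): offset=7

Answer: CTY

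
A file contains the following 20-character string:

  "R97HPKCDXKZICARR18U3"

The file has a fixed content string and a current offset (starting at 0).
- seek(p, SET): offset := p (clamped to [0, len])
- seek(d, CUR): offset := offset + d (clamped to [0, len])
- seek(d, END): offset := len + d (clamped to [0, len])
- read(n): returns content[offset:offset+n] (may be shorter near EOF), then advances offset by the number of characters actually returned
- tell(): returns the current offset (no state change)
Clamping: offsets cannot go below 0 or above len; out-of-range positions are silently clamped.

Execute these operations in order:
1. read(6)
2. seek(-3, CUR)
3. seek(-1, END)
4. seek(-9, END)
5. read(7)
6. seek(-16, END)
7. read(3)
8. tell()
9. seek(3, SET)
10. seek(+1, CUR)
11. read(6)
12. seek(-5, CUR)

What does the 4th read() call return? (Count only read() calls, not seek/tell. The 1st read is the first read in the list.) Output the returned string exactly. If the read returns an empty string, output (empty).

Answer: PKCDXK

Derivation:
After 1 (read(6)): returned 'R97HPK', offset=6
After 2 (seek(-3, CUR)): offset=3
After 3 (seek(-1, END)): offset=19
After 4 (seek(-9, END)): offset=11
After 5 (read(7)): returned 'ICARR18', offset=18
After 6 (seek(-16, END)): offset=4
After 7 (read(3)): returned 'PKC', offset=7
After 8 (tell()): offset=7
After 9 (seek(3, SET)): offset=3
After 10 (seek(+1, CUR)): offset=4
After 11 (read(6)): returned 'PKCDXK', offset=10
After 12 (seek(-5, CUR)): offset=5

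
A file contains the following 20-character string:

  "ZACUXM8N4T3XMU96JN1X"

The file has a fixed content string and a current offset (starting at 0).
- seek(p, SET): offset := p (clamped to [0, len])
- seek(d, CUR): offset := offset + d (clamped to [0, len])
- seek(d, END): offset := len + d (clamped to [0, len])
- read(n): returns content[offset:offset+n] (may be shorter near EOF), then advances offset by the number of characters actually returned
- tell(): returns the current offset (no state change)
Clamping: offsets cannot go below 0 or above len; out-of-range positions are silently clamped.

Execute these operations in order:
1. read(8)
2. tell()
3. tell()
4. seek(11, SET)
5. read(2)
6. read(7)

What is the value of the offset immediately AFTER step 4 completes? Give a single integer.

After 1 (read(8)): returned 'ZACUXM8N', offset=8
After 2 (tell()): offset=8
After 3 (tell()): offset=8
After 4 (seek(11, SET)): offset=11

Answer: 11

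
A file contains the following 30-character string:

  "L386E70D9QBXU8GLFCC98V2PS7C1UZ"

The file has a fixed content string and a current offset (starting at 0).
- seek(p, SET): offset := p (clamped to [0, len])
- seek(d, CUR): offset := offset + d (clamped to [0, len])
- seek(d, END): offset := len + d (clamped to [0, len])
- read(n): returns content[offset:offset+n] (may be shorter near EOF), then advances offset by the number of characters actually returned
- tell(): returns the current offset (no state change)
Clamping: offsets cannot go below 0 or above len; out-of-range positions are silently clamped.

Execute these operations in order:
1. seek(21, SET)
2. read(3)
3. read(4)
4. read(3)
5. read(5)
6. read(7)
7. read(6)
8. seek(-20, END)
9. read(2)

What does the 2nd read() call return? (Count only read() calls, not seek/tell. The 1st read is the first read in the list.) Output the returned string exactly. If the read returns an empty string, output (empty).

Answer: S7C1

Derivation:
After 1 (seek(21, SET)): offset=21
After 2 (read(3)): returned 'V2P', offset=24
After 3 (read(4)): returned 'S7C1', offset=28
After 4 (read(3)): returned 'UZ', offset=30
After 5 (read(5)): returned '', offset=30
After 6 (read(7)): returned '', offset=30
After 7 (read(6)): returned '', offset=30
After 8 (seek(-20, END)): offset=10
After 9 (read(2)): returned 'BX', offset=12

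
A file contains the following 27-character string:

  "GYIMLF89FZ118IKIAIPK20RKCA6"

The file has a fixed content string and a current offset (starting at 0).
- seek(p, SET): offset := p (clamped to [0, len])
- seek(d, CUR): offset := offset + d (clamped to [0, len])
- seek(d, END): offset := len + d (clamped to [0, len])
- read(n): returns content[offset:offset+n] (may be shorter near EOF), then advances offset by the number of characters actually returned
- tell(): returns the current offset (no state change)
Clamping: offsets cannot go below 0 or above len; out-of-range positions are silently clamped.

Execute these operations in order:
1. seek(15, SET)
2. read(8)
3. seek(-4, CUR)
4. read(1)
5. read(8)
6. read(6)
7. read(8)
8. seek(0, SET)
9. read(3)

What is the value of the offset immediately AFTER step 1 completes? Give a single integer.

Answer: 15

Derivation:
After 1 (seek(15, SET)): offset=15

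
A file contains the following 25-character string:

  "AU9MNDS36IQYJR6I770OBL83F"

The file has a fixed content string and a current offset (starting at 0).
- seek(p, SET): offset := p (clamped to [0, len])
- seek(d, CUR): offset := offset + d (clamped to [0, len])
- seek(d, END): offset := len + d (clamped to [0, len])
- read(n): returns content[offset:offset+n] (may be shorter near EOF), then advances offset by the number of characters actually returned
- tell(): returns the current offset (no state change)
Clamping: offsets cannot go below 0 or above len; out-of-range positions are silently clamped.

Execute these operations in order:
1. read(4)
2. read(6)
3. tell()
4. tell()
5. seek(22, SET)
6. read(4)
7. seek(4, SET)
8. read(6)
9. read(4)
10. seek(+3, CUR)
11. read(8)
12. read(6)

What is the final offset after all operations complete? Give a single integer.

After 1 (read(4)): returned 'AU9M', offset=4
After 2 (read(6)): returned 'NDS36I', offset=10
After 3 (tell()): offset=10
After 4 (tell()): offset=10
After 5 (seek(22, SET)): offset=22
After 6 (read(4)): returned '83F', offset=25
After 7 (seek(4, SET)): offset=4
After 8 (read(6)): returned 'NDS36I', offset=10
After 9 (read(4)): returned 'QYJR', offset=14
After 10 (seek(+3, CUR)): offset=17
After 11 (read(8)): returned '70OBL83F', offset=25
After 12 (read(6)): returned '', offset=25

Answer: 25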